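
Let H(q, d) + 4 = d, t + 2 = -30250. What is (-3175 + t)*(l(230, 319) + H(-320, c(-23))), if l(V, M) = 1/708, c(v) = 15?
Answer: -260362903/708 ≈ -3.6774e+5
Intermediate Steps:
t = -30252 (t = -2 - 30250 = -30252)
l(V, M) = 1/708
H(q, d) = -4 + d
(-3175 + t)*(l(230, 319) + H(-320, c(-23))) = (-3175 - 30252)*(1/708 + (-4 + 15)) = -33427*(1/708 + 11) = -33427*7789/708 = -260362903/708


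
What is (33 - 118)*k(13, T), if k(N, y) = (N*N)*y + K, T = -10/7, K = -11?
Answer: 150195/7 ≈ 21456.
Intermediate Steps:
T = -10/7 (T = -10*1/7 = -10/7 ≈ -1.4286)
k(N, y) = -11 + y*N**2 (k(N, y) = (N*N)*y - 11 = N**2*y - 11 = y*N**2 - 11 = -11 + y*N**2)
(33 - 118)*k(13, T) = (33 - 118)*(-11 - 10/7*13**2) = -85*(-11 - 10/7*169) = -85*(-11 - 1690/7) = -85*(-1767/7) = 150195/7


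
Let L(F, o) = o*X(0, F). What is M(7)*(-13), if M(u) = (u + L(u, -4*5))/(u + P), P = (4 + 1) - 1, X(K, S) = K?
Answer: -91/11 ≈ -8.2727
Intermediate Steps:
P = 4 (P = 5 - 1 = 4)
L(F, o) = 0 (L(F, o) = o*0 = 0)
M(u) = u/(4 + u) (M(u) = (u + 0)/(u + 4) = u/(4 + u))
M(7)*(-13) = (7/(4 + 7))*(-13) = (7/11)*(-13) = -91/11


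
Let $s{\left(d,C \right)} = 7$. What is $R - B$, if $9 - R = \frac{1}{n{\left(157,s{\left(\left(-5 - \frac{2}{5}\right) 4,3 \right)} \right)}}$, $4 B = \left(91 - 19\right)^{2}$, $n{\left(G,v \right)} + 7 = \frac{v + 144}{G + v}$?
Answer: $- \frac{1282975}{997} \approx -1286.8$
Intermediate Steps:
$n{\left(G,v \right)} = -7 + \frac{144 + v}{G + v}$ ($n{\left(G,v \right)} = -7 + \frac{v + 144}{G + v} = -7 + \frac{144 + v}{G + v}$)
$B = 1296$ ($B = \frac{\left(91 - 19\right)^{2}}{4} = \frac{72^{2}}{4} = \frac{1}{4} \cdot 5184 = 1296$)
$R = \frac{9137}{997}$ ($R = 9 - \frac{1}{\frac{1}{157 + 7} \left(144 - 1099 - 42\right)} = 9 - \frac{1}{\frac{1}{164} \left(144 - 1099 - 42\right)} = 9 - \frac{1}{\frac{1}{164} \left(-997\right)} = 9 - \frac{1}{- \frac{997}{164}} = 9 - - \frac{164}{997} = 9 + \frac{164}{997} = \frac{9137}{997} \approx 9.1645$)
$R - B = \frac{9137}{997} - 1296 = - \frac{1282975}{997}$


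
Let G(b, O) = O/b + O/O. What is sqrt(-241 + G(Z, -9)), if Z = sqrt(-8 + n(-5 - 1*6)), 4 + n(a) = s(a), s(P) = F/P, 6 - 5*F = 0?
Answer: sqrt(-1314240 + 222*I*sqrt(4070))/74 ≈ 0.083473 + 15.492*I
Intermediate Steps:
F = 6/5 (F = 6/5 - 1/5*0 = 6/5 + 0 = 6/5 ≈ 1.2000)
s(P) = 6/(5*P)
n(a) = -4 + 6/(5*a)
Z = 3*I*sqrt(4070)/55 (Z = sqrt(-8 + (-4 + 6/(5*(-5 - 1*6)))) = sqrt(-8 + (-4 + 6/(5*(-5 - 6)))) = sqrt(-8 + (-4 + (6/5)/(-11))) = sqrt(-8 + (-4 + (6/5)*(-1/11))) = sqrt(-8 + (-4 - 6/55)) = sqrt(-8 - 226/55) = sqrt(-666/55) = 3*I*sqrt(4070)/55 ≈ 3.4798*I)
G(b, O) = 1 + O/b (G(b, O) = O/b + 1 = 1 + O/b)
sqrt(-241 + G(Z, -9)) = sqrt(-241 + (-9 + 3*I*sqrt(4070)/55)/((3*I*sqrt(4070)/55))) = sqrt(-241 + (-I*sqrt(4070)/222)*(-9 + 3*I*sqrt(4070)/55)) = sqrt(-241 - I*sqrt(4070)*(-9 + 3*I*sqrt(4070)/55)/222)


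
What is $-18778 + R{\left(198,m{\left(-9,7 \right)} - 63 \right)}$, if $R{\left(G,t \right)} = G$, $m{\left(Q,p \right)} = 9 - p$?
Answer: $-18580$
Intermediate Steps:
$-18778 + R{\left(198,m{\left(-9,7 \right)} - 63 \right)} = -18778 + 198 = -18580$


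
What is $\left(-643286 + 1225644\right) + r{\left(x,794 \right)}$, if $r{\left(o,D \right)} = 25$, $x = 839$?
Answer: $582383$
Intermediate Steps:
$\left(-643286 + 1225644\right) + r{\left(x,794 \right)} = \left(-643286 + 1225644\right) + 25 = 582358 + 25 = 582383$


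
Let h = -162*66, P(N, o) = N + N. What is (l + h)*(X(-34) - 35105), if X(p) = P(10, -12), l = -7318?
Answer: 631880850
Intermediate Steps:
P(N, o) = 2*N
h = -10692
X(p) = 20 (X(p) = 2*10 = 20)
(l + h)*(X(-34) - 35105) = (-7318 - 10692)*(20 - 35105) = -18010*(-35085) = 631880850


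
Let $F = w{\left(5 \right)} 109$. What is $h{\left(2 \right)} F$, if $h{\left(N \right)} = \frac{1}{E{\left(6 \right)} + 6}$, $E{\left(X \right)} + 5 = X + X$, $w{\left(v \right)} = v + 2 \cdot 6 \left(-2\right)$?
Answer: $- \frac{2071}{13} \approx -159.31$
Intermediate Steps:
$w{\left(v \right)} = -24 + v$ ($w{\left(v \right)} = v + 12 \left(-2\right) = v - 24 = -24 + v$)
$E{\left(X \right)} = -5 + 2 X$ ($E{\left(X \right)} = -5 + \left(X + X\right) = -5 + 2 X$)
$F = -2071$ ($F = \left(-24 + 5\right) 109 = \left(-19\right) 109 = -2071$)
$h{\left(N \right)} = \frac{1}{13}$ ($h{\left(N \right)} = \frac{1}{\left(-5 + 2 \cdot 6\right) + 6} = \frac{1}{\left(-5 + 12\right) + 6} = \frac{1}{7 + 6} = \frac{1}{13}$)
$h{\left(2 \right)} F = \frac{1}{13} \left(-2071\right) = - \frac{2071}{13}$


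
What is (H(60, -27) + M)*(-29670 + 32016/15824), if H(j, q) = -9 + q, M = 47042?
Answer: -59966635338/43 ≈ -1.3946e+9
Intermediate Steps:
(H(60, -27) + M)*(-29670 + 32016/15824) = ((-9 - 27) + 47042)*(-29670 + 32016/15824) = (-36 + 47042)*(-29670 + 32016*(1/15824)) = 47006*(-29670 + 87/43) = 47006*(-1275723/43) = -59966635338/43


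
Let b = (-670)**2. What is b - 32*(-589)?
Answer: 467748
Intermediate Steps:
b = 448900
b - 32*(-589) = 448900 - 32*(-589) = 448900 + 18848 = 467748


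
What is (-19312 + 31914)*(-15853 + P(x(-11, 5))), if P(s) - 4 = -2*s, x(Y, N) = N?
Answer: -199855118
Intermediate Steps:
P(s) = 4 - 2*s
(-19312 + 31914)*(-15853 + P(x(-11, 5))) = (-19312 + 31914)*(-15853 + (4 - 2*5)) = 12602*(-15853 + (4 - 10)) = 12602*(-15853 - 6) = 12602*(-15859) = -199855118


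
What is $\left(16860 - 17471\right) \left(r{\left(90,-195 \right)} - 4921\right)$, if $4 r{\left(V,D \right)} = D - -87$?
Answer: $3023228$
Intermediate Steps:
$r{\left(V,D \right)} = \frac{87}{4} + \frac{D}{4}$ ($r{\left(V,D \right)} = \frac{D - -87}{4} = \frac{D + 87}{4} = \frac{87 + D}{4} = \frac{87}{4} + \frac{D}{4}$)
$\left(16860 - 17471\right) \left(r{\left(90,-195 \right)} - 4921\right) = \left(16860 - 17471\right) \left(\left(\frac{87}{4} + \frac{1}{4} \left(-195\right)\right) - 4921\right) = - 611 \left(\left(\frac{87}{4} - \frac{195}{4}\right) - 4921\right) = - 611 \left(-27 - 4921\right) = \left(-611\right) \left(-4948\right) = 3023228$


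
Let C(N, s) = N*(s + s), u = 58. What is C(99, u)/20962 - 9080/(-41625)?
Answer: 66835646/87254325 ≈ 0.76599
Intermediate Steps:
C(N, s) = 2*N*s (C(N, s) = N*(2*s) = 2*N*s)
C(99, u)/20962 - 9080/(-41625) = (2*99*58)/20962 - 9080/(-41625) = 11484*(1/20962) - 9080*(-1/41625) = 5742/10481 + 1816/8325 = 66835646/87254325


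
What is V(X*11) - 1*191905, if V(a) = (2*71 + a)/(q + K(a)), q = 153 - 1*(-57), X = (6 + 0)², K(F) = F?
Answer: -58146946/303 ≈ -1.9190e+5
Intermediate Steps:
X = 36 (X = 6² = 36)
q = 210 (q = 153 + 57 = 210)
V(a) = (142 + a)/(210 + a) (V(a) = (2*71 + a)/(210 + a) = (142 + a)/(210 + a))
V(X*11) - 1*191905 = (142 + 36*11)/(210 + 36*11) - 1*191905 = (142 + 396)/(210 + 396) - 191905 = 538/606 - 191905 = (1/606)*538 - 191905 = 269/303 - 191905 = -58146946/303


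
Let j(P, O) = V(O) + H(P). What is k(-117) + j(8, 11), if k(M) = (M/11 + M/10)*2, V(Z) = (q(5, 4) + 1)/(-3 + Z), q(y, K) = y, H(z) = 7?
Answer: -8123/220 ≈ -36.923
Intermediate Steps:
V(Z) = 6/(-3 + Z) (V(Z) = (5 + 1)/(-3 + Z) = 6/(-3 + Z))
k(M) = 21*M/55 (k(M) = (M*(1/11) + M*(⅒))*2 = (M/11 + M/10)*2 = (21*M/110)*2 = 21*M/55)
j(P, O) = 7 + 6/(-3 + O) (j(P, O) = 6/(-3 + O) + 7 = 7 + 6/(-3 + O))
k(-117) + j(8, 11) = (21/55)*(-117) + (-15 + 7*11)/(-3 + 11) = -2457/55 + (-15 + 77)/8 = -2457/55 + (⅛)*62 = -2457/55 + 31/4 = -8123/220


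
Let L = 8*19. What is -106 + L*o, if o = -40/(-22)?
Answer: 1874/11 ≈ 170.36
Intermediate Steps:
o = 20/11 (o = -40*(-1/22) = 20/11 ≈ 1.8182)
L = 152
-106 + L*o = -106 + 152*(20/11) = -106 + 3040/11 = 1874/11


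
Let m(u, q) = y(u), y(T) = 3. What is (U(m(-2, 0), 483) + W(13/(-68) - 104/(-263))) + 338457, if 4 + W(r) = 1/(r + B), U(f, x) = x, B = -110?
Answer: 665530305548/1963587 ≈ 3.3894e+5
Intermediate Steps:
m(u, q) = 3
W(r) = -4 + 1/(-110 + r) (W(r) = -4 + 1/(r - 110) = -4 + 1/(-110 + r))
(U(m(-2, 0), 483) + W(13/(-68) - 104/(-263))) + 338457 = (483 + (441 - 4*(13/(-68) - 104/(-263)))/(-110 + (13/(-68) - 104/(-263)))) + 338457 = (483 + (441 - 4*(13*(-1/68) - 104*(-1/263)))/(-110 + (13*(-1/68) - 104*(-1/263)))) + 338457 = (483 + (441 - 4*(-13/68 + 104/263))/(-110 + (-13/68 + 104/263))) + 338457 = (483 + (441 - 4*3653/17884)/(-110 + 3653/17884)) + 338457 = (483 + (441 - 3653/4471)/(-1963587/17884)) + 338457 = (483 - 17884/1963587*1968058/4471) + 338457 = (483 - 7872232/1963587) + 338457 = 940540289/1963587 + 338457 = 665530305548/1963587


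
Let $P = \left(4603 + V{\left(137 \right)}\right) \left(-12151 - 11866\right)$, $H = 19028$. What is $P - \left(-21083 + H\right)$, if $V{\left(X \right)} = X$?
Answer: $-113838525$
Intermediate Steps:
$P = -113840580$ ($P = \left(4603 + 137\right) \left(-12151 - 11866\right) = 4740 \left(-24017\right) = -113840580$)
$P - \left(-21083 + H\right) = -113840580 - \left(-21083 + 19028\right) = -113840580 - -2055 = -113840580 + 2055 = -113838525$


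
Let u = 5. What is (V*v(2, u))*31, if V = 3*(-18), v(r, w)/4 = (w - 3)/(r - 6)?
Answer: 3348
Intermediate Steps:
v(r, w) = 4*(-3 + w)/(-6 + r) (v(r, w) = 4*((w - 3)/(r - 6)) = 4*((-3 + w)/(-6 + r)) = 4*(-3 + w)/(-6 + r))
V = -54
(V*v(2, u))*31 = -216*(-3 + 5)/(-6 + 2)*31 = -216*2/(-4)*31 = -216*(-1)*2/4*31 = -54*(-2)*31 = 108*31 = 3348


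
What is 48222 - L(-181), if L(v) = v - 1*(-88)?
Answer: 48315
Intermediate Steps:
L(v) = 88 + v (L(v) = v + 88 = 88 + v)
48222 - L(-181) = 48222 - (88 - 181) = 48222 - 1*(-93) = 48222 + 93 = 48315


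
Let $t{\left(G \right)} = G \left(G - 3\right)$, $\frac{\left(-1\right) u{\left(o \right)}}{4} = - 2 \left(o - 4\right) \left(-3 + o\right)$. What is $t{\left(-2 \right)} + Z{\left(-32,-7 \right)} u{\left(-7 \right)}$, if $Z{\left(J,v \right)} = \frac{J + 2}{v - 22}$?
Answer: $\frac{26690}{29} \approx 920.34$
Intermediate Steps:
$Z{\left(J,v \right)} = \frac{2 + J}{-22 + v}$
$u{\left(o \right)} = - 4 \left(-3 + o\right) \left(8 - 2 o\right)$ ($u{\left(o \right)} = - 4 - 2 \left(o - 4\right) \left(-3 + o\right) = - 4 - 2 \left(-4 + o\right) \left(-3 + o\right) = - 4 \left(8 - 2 o\right) \left(-3 + o\right) = - 4 \left(-3 + o\right) \left(8 - 2 o\right)$)
$t{\left(G \right)} = G \left(-3 + G\right)$
$t{\left(-2 \right)} + Z{\left(-32,-7 \right)} u{\left(-7 \right)} = - 2 \left(-3 - 2\right) + \frac{2 - 32}{-22 - 7} \left(96 - -392 + 8 \left(-7\right)^{2}\right) = \left(-2\right) \left(-5\right) + \frac{1}{-29} \left(-30\right) \left(96 + 392 + 8 \cdot 49\right) = 10 + \left(- \frac{1}{29}\right) \left(-30\right) \left(96 + 392 + 392\right) = 10 + \frac{30}{29} \cdot 880 = 10 + \frac{26400}{29} = \frac{26690}{29}$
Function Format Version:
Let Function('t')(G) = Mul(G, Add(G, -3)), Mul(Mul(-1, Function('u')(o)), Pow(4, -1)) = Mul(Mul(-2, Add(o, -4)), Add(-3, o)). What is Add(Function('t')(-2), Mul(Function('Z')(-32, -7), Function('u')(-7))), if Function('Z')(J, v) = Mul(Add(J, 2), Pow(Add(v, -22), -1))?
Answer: Rational(26690, 29) ≈ 920.34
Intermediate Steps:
Function('Z')(J, v) = Mul(Pow(Add(-22, v), -1), Add(2, J)) (Function('Z')(J, v) = Mul(Add(2, J), Pow(Add(-22, v), -1)) = Mul(Pow(Add(-22, v), -1), Add(2, J)))
Function('u')(o) = Mul(-4, Add(-3, o), Add(8, Mul(-2, o))) (Function('u')(o) = Mul(-4, Mul(Mul(-2, Add(o, -4)), Add(-3, o))) = Mul(-4, Mul(Mul(-2, Add(-4, o)), Add(-3, o))) = Mul(-4, Mul(Add(8, Mul(-2, o)), Add(-3, o))) = Mul(-4, Mul(Add(-3, o), Add(8, Mul(-2, o)))) = Mul(-4, Add(-3, o), Add(8, Mul(-2, o))))
Function('t')(G) = Mul(G, Add(-3, G))
Add(Function('t')(-2), Mul(Function('Z')(-32, -7), Function('u')(-7))) = Add(Mul(-2, Add(-3, -2)), Mul(Mul(Pow(Add(-22, -7), -1), Add(2, -32)), Add(96, Mul(-56, -7), Mul(8, Pow(-7, 2))))) = Add(Mul(-2, -5), Mul(Mul(Pow(-29, -1), -30), Add(96, 392, Mul(8, 49)))) = Add(10, Mul(Mul(Rational(-1, 29), -30), Add(96, 392, 392))) = Add(10, Mul(Rational(30, 29), 880)) = Add(10, Rational(26400, 29)) = Rational(26690, 29)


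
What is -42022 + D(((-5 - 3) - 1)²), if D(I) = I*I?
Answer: -35461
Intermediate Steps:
D(I) = I²
-42022 + D(((-5 - 3) - 1)²) = -42022 + (((-5 - 3) - 1)²)² = -42022 + ((-8 - 1)²)² = -42022 + ((-9)²)² = -42022 + 81² = -42022 + 6561 = -35461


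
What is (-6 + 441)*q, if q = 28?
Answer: 12180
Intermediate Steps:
(-6 + 441)*q = (-6 + 441)*28 = 435*28 = 12180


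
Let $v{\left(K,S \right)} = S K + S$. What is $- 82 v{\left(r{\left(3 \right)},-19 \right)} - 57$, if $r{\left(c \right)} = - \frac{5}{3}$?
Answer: $- \frac{3287}{3} \approx -1095.7$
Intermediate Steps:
$r{\left(c \right)} = - \frac{5}{3}$ ($r{\left(c \right)} = \left(-5\right) \frac{1}{3} = - \frac{5}{3}$)
$v{\left(K,S \right)} = S + K S$ ($v{\left(K,S \right)} = K S + S = S + K S$)
$- 82 v{\left(r{\left(3 \right)},-19 \right)} - 57 = - 82 \left(- 19 \left(1 - \frac{5}{3}\right)\right) - 57 = - 82 \left(\left(-19\right) \left(- \frac{2}{3}\right)\right) - 57 = \left(-82\right) \frac{38}{3} - 57 = - \frac{3116}{3} - 57 = - \frac{3287}{3}$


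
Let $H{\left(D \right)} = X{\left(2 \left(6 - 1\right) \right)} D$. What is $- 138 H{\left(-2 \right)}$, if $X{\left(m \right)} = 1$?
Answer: $276$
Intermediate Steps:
$H{\left(D \right)} = D$ ($H{\left(D \right)} = 1 D = D$)
$- 138 H{\left(-2 \right)} = \left(-138\right) \left(-2\right) = 276$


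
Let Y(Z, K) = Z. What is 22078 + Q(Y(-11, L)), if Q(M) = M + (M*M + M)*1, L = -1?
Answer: 22177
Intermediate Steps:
Q(M) = M**2 + 2*M (Q(M) = M + (M**2 + M)*1 = M + (M + M**2)*1 = M + (M + M**2) = M**2 + 2*M)
22078 + Q(Y(-11, L)) = 22078 - 11*(2 - 11) = 22078 - 11*(-9) = 22078 + 99 = 22177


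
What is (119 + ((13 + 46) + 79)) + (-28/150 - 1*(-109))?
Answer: 27436/75 ≈ 365.81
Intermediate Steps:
(119 + ((13 + 46) + 79)) + (-28/150 - 1*(-109)) = (119 + (59 + 79)) + (-28*1/150 + 109) = (119 + 138) + (-14/75 + 109) = 257 + 8161/75 = 27436/75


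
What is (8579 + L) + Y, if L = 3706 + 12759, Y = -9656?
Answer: 15388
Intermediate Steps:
L = 16465
(8579 + L) + Y = (8579 + 16465) - 9656 = 25044 - 9656 = 15388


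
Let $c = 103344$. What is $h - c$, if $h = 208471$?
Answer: $105127$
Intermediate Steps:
$h - c = 208471 - 103344 = 105127$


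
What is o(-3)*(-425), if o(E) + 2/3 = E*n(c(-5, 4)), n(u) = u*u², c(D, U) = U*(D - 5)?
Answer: -244799150/3 ≈ -8.1600e+7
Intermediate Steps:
c(D, U) = U*(-5 + D)
n(u) = u³
o(E) = -⅔ - 64000*E (o(E) = -⅔ + E*(4*(-5 - 5))³ = -⅔ + E*(4*(-10))³ = -⅔ + E*(-40)³ = -⅔ + E*(-64000) = -⅔ - 64000*E)
o(-3)*(-425) = (-⅔ - 64000*(-3))*(-425) = (-⅔ + 192000)*(-425) = (575998/3)*(-425) = -244799150/3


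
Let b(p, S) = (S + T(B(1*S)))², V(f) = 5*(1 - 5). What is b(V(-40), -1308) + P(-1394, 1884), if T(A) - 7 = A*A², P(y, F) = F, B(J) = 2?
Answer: 1673733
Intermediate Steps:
V(f) = -20 (V(f) = 5*(-4) = -20)
T(A) = 7 + A³ (T(A) = 7 + A*A² = 7 + A³)
b(p, S) = (15 + S)² (b(p, S) = (S + (7 + 2³))² = (S + (7 + 8))² = (S + 15)² = (15 + S)²)
b(V(-40), -1308) + P(-1394, 1884) = (15 - 1308)² + 1884 = (-1293)² + 1884 = 1671849 + 1884 = 1673733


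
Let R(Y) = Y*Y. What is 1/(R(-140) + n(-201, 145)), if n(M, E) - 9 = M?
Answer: 1/19408 ≈ 5.1525e-5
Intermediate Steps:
n(M, E) = 9 + M
R(Y) = Y²
1/(R(-140) + n(-201, 145)) = 1/((-140)² + (9 - 201)) = 1/(19600 - 192) = 1/19408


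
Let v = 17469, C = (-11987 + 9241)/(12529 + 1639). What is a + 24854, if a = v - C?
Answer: 299817505/7084 ≈ 42323.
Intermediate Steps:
C = -1373/7084 (C = -2746/14168 = -2746*1/14168 = -1373/7084 ≈ -0.19382)
a = 123751769/7084 (a = 17469 - 1*(-1373/7084) = 17469 + 1373/7084 = 123751769/7084 ≈ 17469.)
a + 24854 = 123751769/7084 + 24854 = 299817505/7084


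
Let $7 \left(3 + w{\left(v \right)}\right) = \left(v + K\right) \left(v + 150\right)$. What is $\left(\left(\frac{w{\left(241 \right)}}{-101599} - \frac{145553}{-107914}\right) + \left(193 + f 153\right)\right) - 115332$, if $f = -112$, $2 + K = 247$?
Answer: $- \frac{10151716545374391}{76747681402} \approx -1.3227 \cdot 10^{5}$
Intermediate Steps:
$K = 245$ ($K = -2 + 247 = 245$)
$w{\left(v \right)} = -3 + \frac{\left(150 + v\right) \left(245 + v\right)}{7}$ ($w{\left(v \right)} = -3 + \frac{\left(v + 245\right) \left(v + 150\right)}{7} = -3 + \frac{\left(245 + v\right) \left(150 + v\right)}{7} = -3 + \frac{\left(150 + v\right) \left(245 + v\right)}{7}$)
$\left(\left(\frac{w{\left(241 \right)}}{-101599} - \frac{145553}{-107914}\right) + \left(193 + f 153\right)\right) - 115332 = \left(\left(\frac{5247 + \frac{241^{2}}{7} + \frac{395}{7} \cdot 241}{-101599} - \frac{145553}{-107914}\right) + \left(193 - 17136\right)\right) - 115332 = \left(\left(\left(5247 + \frac{1}{7} \cdot 58081 + \frac{95195}{7}\right) \left(- \frac{1}{101599}\right) - - \frac{145553}{107914}\right) + \left(193 - 17136\right)\right) - 115332 = \left(\left(\left(5247 + \frac{58081}{7} + \frac{95195}{7}\right) \left(- \frac{1}{101599}\right) + \frac{145553}{107914}\right) - 16943\right) - 115332 = \left(\left(\frac{190005}{7} \left(- \frac{1}{101599}\right) + \frac{145553}{107914}\right) - 16943\right) - 115332 = \left(\left(- \frac{190005}{711193} + \frac{145553}{107914}\right) - 16943\right) - 115332 = \left(\frac{83012075159}{76747681402} - 16943\right) - 115332 = - \frac{1300252953918927}{76747681402} - 115332 = - \frac{10151716545374391}{76747681402}$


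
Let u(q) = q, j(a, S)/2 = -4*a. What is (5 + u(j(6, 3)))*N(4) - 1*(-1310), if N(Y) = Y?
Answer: 1138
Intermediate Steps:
j(a, S) = -8*a (j(a, S) = 2*(-4*a) = -8*a)
(5 + u(j(6, 3)))*N(4) - 1*(-1310) = (5 - 8*6)*4 - 1*(-1310) = (5 - 48)*4 + 1310 = -43*4 + 1310 = -172 + 1310 = 1138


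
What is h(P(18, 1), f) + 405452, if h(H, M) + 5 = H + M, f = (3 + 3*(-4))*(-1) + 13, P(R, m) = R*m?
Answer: 405487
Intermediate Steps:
f = 22 (f = (3 - 12)*(-1) + 13 = -9*(-1) + 13 = 9 + 13 = 22)
h(H, M) = -5 + H + M (h(H, M) = -5 + (H + M) = -5 + H + M)
h(P(18, 1), f) + 405452 = (-5 + 18*1 + 22) + 405452 = (-5 + 18 + 22) + 405452 = 35 + 405452 = 405487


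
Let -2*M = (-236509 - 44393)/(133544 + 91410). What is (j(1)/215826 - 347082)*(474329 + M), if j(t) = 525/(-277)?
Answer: -738020349640967756835871/4482868465036 ≈ -1.6463e+11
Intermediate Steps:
j(t) = -525/277 (j(t) = 525*(-1/277) = -525/277)
M = 140451/224954 (M = -(-236509 - 44393)/(2*(133544 + 91410)) = -(-140451)/224954 = -1/2*(-140451/112477) = 140451/224954 ≈ 0.62435)
(j(1)/215826 - 347082)*(474329 + M) = (-525/277/215826 - 347082)*(474329 + 140451/224954) = (-525/277*1/215826 - 347082)*(106702346317/224954) = (-175/19927934 - 347082)*(106702346317/224954) = -6916627188763/19927934*106702346317/224954 = -738020349640967756835871/4482868465036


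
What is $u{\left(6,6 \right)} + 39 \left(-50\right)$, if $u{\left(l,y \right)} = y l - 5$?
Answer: $-1919$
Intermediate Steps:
$u{\left(l,y \right)} = -5 + l y$ ($u{\left(l,y \right)} = l y - 5 = -5 + l y$)
$u{\left(6,6 \right)} + 39 \left(-50\right) = \left(-5 + 6 \cdot 6\right) + 39 \left(-50\right) = \left(-5 + 36\right) - 1950 = 31 - 1950 = -1919$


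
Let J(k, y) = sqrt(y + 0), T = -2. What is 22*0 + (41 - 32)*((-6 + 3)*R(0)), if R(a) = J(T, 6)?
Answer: -27*sqrt(6) ≈ -66.136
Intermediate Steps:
J(k, y) = sqrt(y)
R(a) = sqrt(6)
22*0 + (41 - 32)*((-6 + 3)*R(0)) = 22*0 + (41 - 32)*((-6 + 3)*sqrt(6)) = 0 + 9*(-3*sqrt(6)) = 0 - 27*sqrt(6) = -27*sqrt(6)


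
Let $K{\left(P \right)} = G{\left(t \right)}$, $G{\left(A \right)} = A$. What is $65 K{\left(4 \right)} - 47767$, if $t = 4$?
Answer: $-47507$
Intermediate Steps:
$K{\left(P \right)} = 4$
$65 K{\left(4 \right)} - 47767 = 65 \cdot 4 - 47767 = 260 - 47767 = -47507$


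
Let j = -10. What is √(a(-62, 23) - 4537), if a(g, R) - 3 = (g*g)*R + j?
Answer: 2*√20967 ≈ 289.60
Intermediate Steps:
a(g, R) = -7 + R*g² (a(g, R) = 3 + ((g*g)*R - 10) = 3 + (g²*R - 10) = 3 + (R*g² - 10) = 3 + (-10 + R*g²) = -7 + R*g²)
√(a(-62, 23) - 4537) = √((-7 + 23*(-62)²) - 4537) = √((-7 + 23*3844) - 4537) = √((-7 + 88412) - 4537) = √(88405 - 4537) = √83868 = 2*√20967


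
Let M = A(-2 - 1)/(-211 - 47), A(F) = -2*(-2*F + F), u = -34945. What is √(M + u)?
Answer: 7*I*√1318638/43 ≈ 186.94*I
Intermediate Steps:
A(F) = 2*F (A(F) = -(-2)*F = 2*F)
M = 1/43 (M = (2*(-2 - 1))/(-211 - 47) = (2*(-3))/(-258) = -1/258*(-6) = 1/43 ≈ 0.023256)
√(M + u) = √(1/43 - 34945) = √(-1502634/43) = 7*I*√1318638/43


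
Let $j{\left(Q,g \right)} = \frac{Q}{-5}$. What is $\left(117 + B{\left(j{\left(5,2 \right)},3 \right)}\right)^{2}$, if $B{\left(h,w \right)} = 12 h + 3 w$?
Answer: $12996$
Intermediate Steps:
$j{\left(Q,g \right)} = - \frac{Q}{5}$ ($j{\left(Q,g \right)} = Q \left(- \frac{1}{5}\right) = - \frac{Q}{5}$)
$B{\left(h,w \right)} = 3 w + 12 h$
$\left(117 + B{\left(j{\left(5,2 \right)},3 \right)}\right)^{2} = \left(117 + \left(3 \cdot 3 + 12 \left(\left(- \frac{1}{5}\right) 5\right)\right)\right)^{2} = \left(117 + \left(9 + 12 \left(-1\right)\right)\right)^{2} = \left(117 + \left(9 - 12\right)\right)^{2} = \left(117 - 3\right)^{2} = 114^{2} = 12996$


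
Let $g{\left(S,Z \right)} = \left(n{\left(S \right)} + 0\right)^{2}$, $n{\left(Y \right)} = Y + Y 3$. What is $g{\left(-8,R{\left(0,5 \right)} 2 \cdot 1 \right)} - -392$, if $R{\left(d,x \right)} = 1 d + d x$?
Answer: $1416$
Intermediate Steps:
$n{\left(Y \right)} = 4 Y$ ($n{\left(Y \right)} = Y + 3 Y = 4 Y$)
$R{\left(d,x \right)} = d + d x$
$g{\left(S,Z \right)} = 16 S^{2}$ ($g{\left(S,Z \right)} = \left(4 S + 0\right)^{2} = \left(4 S\right)^{2} = 16 S^{2}$)
$g{\left(-8,R{\left(0,5 \right)} 2 \cdot 1 \right)} - -392 = 16 \left(-8\right)^{2} - -392 = 16 \cdot 64 + 392 = 1024 + 392 = 1416$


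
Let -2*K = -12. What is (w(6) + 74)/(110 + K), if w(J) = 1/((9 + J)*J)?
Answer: 6661/10440 ≈ 0.63803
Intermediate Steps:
K = 6 (K = -½*(-12) = 6)
w(J) = 1/(J*(9 + J))
(w(6) + 74)/(110 + K) = (1/(6*(9 + 6)) + 74)/(110 + 6) = ((⅙)/15 + 74)/116 = ((⅙)*(1/15) + 74)*(1/116) = (1/90 + 74)*(1/116) = (6661/90)*(1/116) = 6661/10440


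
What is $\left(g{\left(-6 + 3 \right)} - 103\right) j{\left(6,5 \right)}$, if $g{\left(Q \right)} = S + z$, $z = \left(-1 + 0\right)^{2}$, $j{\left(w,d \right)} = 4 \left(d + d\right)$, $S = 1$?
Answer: $-4040$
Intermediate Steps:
$j{\left(w,d \right)} = 8 d$ ($j{\left(w,d \right)} = 4 \cdot 2 d = 8 d$)
$z = 1$ ($z = \left(-1\right)^{2} = 1$)
$g{\left(Q \right)} = 2$ ($g{\left(Q \right)} = 1 + 1 = 2$)
$\left(g{\left(-6 + 3 \right)} - 103\right) j{\left(6,5 \right)} = \left(2 - 103\right) 8 \cdot 5 = \left(-101\right) 40 = -4040$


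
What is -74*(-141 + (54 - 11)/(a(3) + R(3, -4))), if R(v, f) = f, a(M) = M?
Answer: 13616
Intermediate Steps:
-74*(-141 + (54 - 11)/(a(3) + R(3, -4))) = -74*(-141 + (54 - 11)/(3 - 4)) = -74*(-141 + 43/(-1)) = -74*(-141 + 43*(-1)) = -74*(-141 - 43) = -74*(-184) = 13616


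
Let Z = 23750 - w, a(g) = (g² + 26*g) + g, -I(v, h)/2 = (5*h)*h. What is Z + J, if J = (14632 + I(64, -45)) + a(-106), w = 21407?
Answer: 5099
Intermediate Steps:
I(v, h) = -10*h² (I(v, h) = -2*5*h*h = -10*h²)
a(g) = g² + 27*g
J = 2756 (J = (14632 - 10*(-45)²) - 106*(27 - 106) = (14632 - 10*2025) - 106*(-79) = (14632 - 20250) + 8374 = -5618 + 8374 = 2756)
Z = 2343 (Z = 23750 - 1*21407 = 23750 - 21407 = 2343)
Z + J = 2343 + 2756 = 5099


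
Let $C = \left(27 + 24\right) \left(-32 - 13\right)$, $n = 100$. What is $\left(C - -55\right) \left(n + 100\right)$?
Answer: $-448000$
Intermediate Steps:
$C = -2295$ ($C = 51 \left(-45\right) = -2295$)
$\left(C - -55\right) \left(n + 100\right) = \left(-2295 - -55\right) \left(100 + 100\right) = \left(-2295 + 55\right) 200 = \left(-2240\right) 200 = -448000$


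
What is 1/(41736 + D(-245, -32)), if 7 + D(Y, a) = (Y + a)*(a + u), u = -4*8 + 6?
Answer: 1/57795 ≈ 1.7303e-5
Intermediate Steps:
u = -26 (u = -32 + 6 = -26)
D(Y, a) = -7 + (-26 + a)*(Y + a) (D(Y, a) = -7 + (Y + a)*(a - 26) = -7 + (Y + a)*(-26 + a) = -7 + (-26 + a)*(Y + a))
1/(41736 + D(-245, -32)) = 1/(41736 + (-7 + (-32)**2 - 26*(-245) - 26*(-32) - 245*(-32))) = 1/(41736 + (-7 + 1024 + 6370 + 832 + 7840)) = 1/(41736 + 16059) = 1/57795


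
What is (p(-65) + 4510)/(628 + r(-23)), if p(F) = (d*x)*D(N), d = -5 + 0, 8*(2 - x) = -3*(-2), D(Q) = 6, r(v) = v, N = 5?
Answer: 1789/242 ≈ 7.3926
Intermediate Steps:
x = 5/4 (x = 2 - (-3)*(-2)/8 = 2 - 1/8*6 = 2 - 3/4 = 5/4 ≈ 1.2500)
d = -5
p(F) = -75/2 (p(F) = -5*5/4*6 = -25/4*6 = -75/2)
(p(-65) + 4510)/(628 + r(-23)) = (-75/2 + 4510)/(628 - 23) = (8945/2)/605 = (8945/2)*(1/605) = 1789/242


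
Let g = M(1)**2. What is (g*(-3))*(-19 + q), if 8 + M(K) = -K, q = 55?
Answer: -8748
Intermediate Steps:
M(K) = -8 - K
g = 81 (g = (-8 - 1*1)**2 = (-8 - 1)**2 = (-9)**2 = 81)
(g*(-3))*(-19 + q) = (81*(-3))*(-19 + 55) = -243*36 = -8748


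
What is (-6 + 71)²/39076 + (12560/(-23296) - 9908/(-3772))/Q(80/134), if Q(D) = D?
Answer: 1934040718411/536516606080 ≈ 3.6048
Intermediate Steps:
(-6 + 71)²/39076 + (12560/(-23296) - 9908/(-3772))/Q(80/134) = (-6 + 71)²/39076 + (12560/(-23296) - 9908/(-3772))/((80/134)) = 65²*(1/39076) + (12560*(-1/23296) - 9908*(-1/3772))/((80*(1/134))) = 4225*(1/39076) + (-785/1456 + 2477/943)/(40/67) = 4225/39076 + (2866257/1373008)*(67/40) = 4225/39076 + 192039219/54920320 = 1934040718411/536516606080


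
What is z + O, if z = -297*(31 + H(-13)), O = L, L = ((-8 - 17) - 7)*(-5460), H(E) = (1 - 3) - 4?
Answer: 167295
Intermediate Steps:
H(E) = -6 (H(E) = -2 - 4 = -6)
L = 174720 (L = (-25 - 7)*(-5460) = -32*(-5460) = 174720)
O = 174720
z = -7425 (z = -297*(31 - 6) = -297*25 = -7425)
z + O = -7425 + 174720 = 167295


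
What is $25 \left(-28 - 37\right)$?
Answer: $-1625$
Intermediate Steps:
$25 \left(-28 - 37\right) = 25 \left(-65\right) = -1625$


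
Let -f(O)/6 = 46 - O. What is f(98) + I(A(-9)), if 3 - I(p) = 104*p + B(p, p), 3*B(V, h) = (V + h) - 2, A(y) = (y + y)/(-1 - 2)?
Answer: -937/3 ≈ -312.33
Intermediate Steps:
f(O) = -276 + 6*O (f(O) = -6*(46 - O) = -276 + 6*O)
A(y) = -2*y/3 (A(y) = (2*y)/(-3) = (2*y)*(-⅓) = -2*y/3)
B(V, h) = -⅔ + V/3 + h/3 (B(V, h) = ((V + h) - 2)/3 = (-2 + V + h)/3 = -⅔ + V/3 + h/3)
I(p) = 11/3 - 314*p/3 (I(p) = 3 - (104*p + (-⅔ + p/3 + p/3)) = 3 - (104*p + (-⅔ + 2*p/3)) = 3 - (-⅔ + 314*p/3) = 3 + (⅔ - 314*p/3) = 11/3 - 314*p/3)
f(98) + I(A(-9)) = (-276 + 6*98) + (11/3 - (-628)*(-9)/9) = (-276 + 588) + (11/3 - 314/3*6) = 312 + (11/3 - 628) = 312 - 1873/3 = -937/3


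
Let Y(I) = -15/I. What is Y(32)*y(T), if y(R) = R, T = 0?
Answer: 0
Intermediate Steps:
Y(32)*y(T) = -15/32*0 = 0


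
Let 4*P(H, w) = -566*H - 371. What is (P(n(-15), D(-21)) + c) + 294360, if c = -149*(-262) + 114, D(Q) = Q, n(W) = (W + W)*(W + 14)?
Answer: 1316697/4 ≈ 3.2917e+5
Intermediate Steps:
n(W) = 2*W*(14 + W) (n(W) = (2*W)*(14 + W) = 2*W*(14 + W))
P(H, w) = -371/4 - 283*H/2 (P(H, w) = (-566*H - 371)/4 = (-371 - 566*H)/4 = -371/4 - 283*H/2)
c = 39152 (c = 39038 + 114 = 39152)
(P(n(-15), D(-21)) + c) + 294360 = ((-371/4 - 283*(-15)*(14 - 15)) + 39152) + 294360 = ((-371/4 - 283*(-15)*(-1)) + 39152) + 294360 = ((-371/4 - 283/2*30) + 39152) + 294360 = ((-371/4 - 4245) + 39152) + 294360 = (-17351/4 + 39152) + 294360 = 139257/4 + 294360 = 1316697/4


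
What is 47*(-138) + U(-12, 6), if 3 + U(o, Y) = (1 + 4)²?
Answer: -6464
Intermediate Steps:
U(o, Y) = 22 (U(o, Y) = -3 + (1 + 4)² = -3 + 5² = -3 + 25 = 22)
47*(-138) + U(-12, 6) = 47*(-138) + 22 = -6486 + 22 = -6464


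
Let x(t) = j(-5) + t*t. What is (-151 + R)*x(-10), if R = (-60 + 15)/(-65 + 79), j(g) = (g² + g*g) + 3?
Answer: -330327/14 ≈ -23595.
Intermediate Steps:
j(g) = 3 + 2*g² (j(g) = (g² + g²) + 3 = 2*g² + 3 = 3 + 2*g²)
x(t) = 53 + t² (x(t) = (3 + 2*(-5)²) + t*t = (3 + 2*25) + t² = (3 + 50) + t² = 53 + t²)
R = -45/14 ≈ -3.2143
(-151 + R)*x(-10) = (-151 - 45/14)*(53 + (-10)²) = -2159*(53 + 100)/14 = -2159/14*153 = -330327/14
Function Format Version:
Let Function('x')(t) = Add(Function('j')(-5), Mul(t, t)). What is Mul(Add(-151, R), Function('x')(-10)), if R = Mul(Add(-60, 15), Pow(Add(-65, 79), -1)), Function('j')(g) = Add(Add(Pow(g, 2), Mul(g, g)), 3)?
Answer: Rational(-330327, 14) ≈ -23595.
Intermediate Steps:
Function('j')(g) = Add(3, Mul(2, Pow(g, 2))) (Function('j')(g) = Add(Add(Pow(g, 2), Pow(g, 2)), 3) = Add(Mul(2, Pow(g, 2)), 3) = Add(3, Mul(2, Pow(g, 2))))
Function('x')(t) = Add(53, Pow(t, 2)) (Function('x')(t) = Add(Add(3, Mul(2, Pow(-5, 2))), Mul(t, t)) = Add(Add(3, Mul(2, 25)), Pow(t, 2)) = Add(Add(3, 50), Pow(t, 2)) = Add(53, Pow(t, 2)))
R = Rational(-45, 14) (R = Mul(-45, Pow(14, -1)) = Mul(-45, Rational(1, 14)) = Rational(-45, 14) ≈ -3.2143)
Mul(Add(-151, R), Function('x')(-10)) = Mul(Add(-151, Rational(-45, 14)), Add(53, Pow(-10, 2))) = Mul(Rational(-2159, 14), Add(53, 100)) = Mul(Rational(-2159, 14), 153) = Rational(-330327, 14)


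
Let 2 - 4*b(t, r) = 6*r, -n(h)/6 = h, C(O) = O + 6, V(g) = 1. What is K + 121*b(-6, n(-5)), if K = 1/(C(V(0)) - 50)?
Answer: -463069/86 ≈ -5384.5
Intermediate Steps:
C(O) = 6 + O
n(h) = -6*h
b(t, r) = 1/2 - 3*r/2
K = -1/43 (K = 1/((6 + 1) - 50) = 1/(7 - 50) = 1/(-43) = -1/43 ≈ -0.023256)
K + 121*b(-6, n(-5)) = -1/43 + 121*(1/2 - (-9)*(-5)) = -1/43 + 121*(1/2 - 3/2*30) = -1/43 + 121*(1/2 - 45) = -1/43 + 121*(-89/2) = -1/43 - 10769/2 = -463069/86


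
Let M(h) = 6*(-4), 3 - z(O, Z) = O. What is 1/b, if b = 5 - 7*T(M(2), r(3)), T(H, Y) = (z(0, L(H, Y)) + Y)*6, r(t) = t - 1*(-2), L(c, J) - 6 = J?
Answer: -1/331 ≈ -0.0030211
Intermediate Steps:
L(c, J) = 6 + J
z(O, Z) = 3 - O
M(h) = -24
r(t) = 2 + t (r(t) = t + 2 = 2 + t)
T(H, Y) = 18 + 6*Y (T(H, Y) = ((3 - 1*0) + Y)*6 = ((3 + 0) + Y)*6 = (3 + Y)*6 = 18 + 6*Y)
b = -331 (b = 5 - 7*(18 + 6*(2 + 3)) = 5 - 7*(18 + 6*5) = 5 - 7*(18 + 30) = 5 - 7*48 = 5 - 336 = -331)
1/b = 1/(-331) = -1/331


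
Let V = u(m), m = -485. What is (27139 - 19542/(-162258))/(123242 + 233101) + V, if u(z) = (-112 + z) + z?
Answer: -3475349897728/3212194583 ≈ -1081.9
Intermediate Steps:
u(z) = -112 + 2*z
V = -1082 (V = -112 + 2*(-485) = -112 - 970 = -1082)
(27139 - 19542/(-162258))/(123242 + 233101) + V = (27139 - 19542/(-162258))/(123242 + 233101) - 1082 = (27139 - 19542*(-1/162258))/356343 - 1082 = (27139 + 3257/27043)*(1/356343) - 1082 = (733923234/27043)*(1/356343) - 1082 = 244641078/3212194583 - 1082 = -3475349897728/3212194583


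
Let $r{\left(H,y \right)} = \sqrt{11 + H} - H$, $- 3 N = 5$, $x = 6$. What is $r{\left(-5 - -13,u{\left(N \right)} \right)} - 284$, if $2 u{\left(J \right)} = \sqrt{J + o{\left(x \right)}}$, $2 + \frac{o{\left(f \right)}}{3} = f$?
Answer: $-292 + \sqrt{19} \approx -287.64$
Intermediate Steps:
$o{\left(f \right)} = -6 + 3 f$
$N = - \frac{5}{3}$ ($N = \left(- \frac{1}{3}\right) 5 = - \frac{5}{3} \approx -1.6667$)
$u{\left(J \right)} = \frac{\sqrt{12 + J}}{2}$ ($u{\left(J \right)} = \frac{\sqrt{J + \left(-6 + 3 \cdot 6\right)}}{2} = \frac{\sqrt{J + \left(-6 + 18\right)}}{2} = \frac{\sqrt{J + 12}}{2} = \frac{\sqrt{12 + J}}{2}$)
$r{\left(-5 - -13,u{\left(N \right)} \right)} - 284 = \left(\sqrt{11 - -8} - \left(-5 - -13\right)\right) - 284 = \left(\sqrt{11 + \left(-5 + 13\right)} - \left(-5 + 13\right)\right) - 284 = \left(\sqrt{11 + 8} - 8\right) - 284 = \left(\sqrt{19} - 8\right) - 284 = \left(-8 + \sqrt{19}\right) - 284 = -292 + \sqrt{19}$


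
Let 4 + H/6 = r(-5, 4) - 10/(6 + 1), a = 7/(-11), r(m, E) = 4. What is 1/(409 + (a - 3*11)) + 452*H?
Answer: -111978403/28903 ≈ -3874.3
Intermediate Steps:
a = -7/11 (a = 7*(-1/11) = -7/11 ≈ -0.63636)
H = -60/7 (H = -24 + 6*(4 - 10/(6 + 1)) = -24 + 6*(4 - 10/7) = -24 + 6*(18/7) = -24 + 108/7 = -60/7 ≈ -8.5714)
1/(409 + (a - 3*11)) + 452*H = 1/(409 + (-7/11 - 3*11)) + 452*(-60/7) = 1/(409 + (-7/11 - 33)) - 27120/7 = 1/(409 - 370/11) - 27120/7 = 1/(4129/11) - 27120/7 = 11/4129 - 27120/7 = -111978403/28903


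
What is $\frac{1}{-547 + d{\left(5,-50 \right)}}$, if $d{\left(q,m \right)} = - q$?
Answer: $- \frac{1}{552} \approx -0.0018116$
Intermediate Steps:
$\frac{1}{-547 + d{\left(5,-50 \right)}} = \frac{1}{-547 - 5} = \frac{1}{-552} = - \frac{1}{552}$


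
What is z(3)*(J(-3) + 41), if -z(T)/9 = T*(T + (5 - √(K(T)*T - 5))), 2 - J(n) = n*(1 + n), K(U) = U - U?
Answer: -7992 + 999*I*√5 ≈ -7992.0 + 2233.8*I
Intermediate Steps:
K(U) = 0
J(n) = 2 - n*(1 + n)
z(T) = -9*T*(5 + T - I*√5) (z(T) = -9*T*(T + (5 - √(0*T - 5))) = -9*T*(T + (5 - √(0 - 5))) = -9*T*(T + (5 - √(-5))) = -9*T*(T + (5 - I*√5)) = -9*T*(5 + T - I*√5))
z(3)*(J(-3) + 41) = (9*3*(-5 - 1*3 + I*√5))*((2 - 1*(-3) - 1*(-3)²) + 41) = (9*3*(-5 - 3 + I*√5))*((2 + 3 - 1*9) + 41) = (9*3*(-8 + I*√5))*((2 + 3 - 9) + 41) = (-216 + 27*I*√5)*(-4 + 41) = (-216 + 27*I*√5)*37 = -7992 + 999*I*√5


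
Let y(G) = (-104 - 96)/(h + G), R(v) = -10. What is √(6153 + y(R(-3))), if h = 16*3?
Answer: √2219333/19 ≈ 78.407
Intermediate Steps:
h = 48
y(G) = -200/(48 + G) (y(G) = (-104 - 96)/(48 + G) = -200/(48 + G))
√(6153 + y(R(-3))) = √(6153 - 200/(48 - 10)) = √(6153 - 200/38) = √(6153 - 200*1/38) = √(6153 - 100/19) = √(116807/19) = √2219333/19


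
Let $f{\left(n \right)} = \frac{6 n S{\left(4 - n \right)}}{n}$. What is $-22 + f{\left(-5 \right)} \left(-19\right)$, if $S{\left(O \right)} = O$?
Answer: $-1048$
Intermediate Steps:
$f{\left(n \right)} = 24 - 6 n$ ($f{\left(n \right)} = \frac{6 n \left(4 - n\right)}{n} = 24 - 6 n$)
$-22 + f{\left(-5 \right)} \left(-19\right) = -22 + \left(24 - -30\right) \left(-19\right) = -22 + \left(24 + 30\right) \left(-19\right) = -22 + 54 \left(-19\right) = -22 - 1026 = -1048$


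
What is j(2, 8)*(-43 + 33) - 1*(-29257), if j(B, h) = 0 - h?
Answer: 29337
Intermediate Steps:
j(B, h) = -h
j(2, 8)*(-43 + 33) - 1*(-29257) = (-1*8)*(-43 + 33) - 1*(-29257) = -8*(-10) + 29257 = 80 + 29257 = 29337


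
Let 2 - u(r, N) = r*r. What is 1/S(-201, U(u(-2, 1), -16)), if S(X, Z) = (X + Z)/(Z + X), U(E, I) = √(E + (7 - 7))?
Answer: 1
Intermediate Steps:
u(r, N) = 2 - r² (u(r, N) = 2 - r*r = 2 - r²)
U(E, I) = √E (U(E, I) = √(E + 0) = √E)
S(X, Z) = 1 (S(X, Z) = (X + Z)/(X + Z) = 1)
1/S(-201, U(u(-2, 1), -16)) = 1/1 = 1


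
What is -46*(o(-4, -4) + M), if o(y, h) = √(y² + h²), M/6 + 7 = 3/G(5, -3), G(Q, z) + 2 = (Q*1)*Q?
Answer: 1896 - 184*√2 ≈ 1635.8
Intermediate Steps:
G(Q, z) = -2 + Q² (G(Q, z) = -2 + (Q*1)*Q = -2 + Q*Q = -2 + Q²)
M = -948/23 (M = -42 + 6*(3/(-2 + 5²)) = -42 + 6*(3/(-2 + 25)) = -42 + 6*(3/23) = -42 + 18/23 = -948/23 ≈ -41.217)
o(y, h) = √(h² + y²)
-46*(o(-4, -4) + M) = -46*(√((-4)² + (-4)²) - 948/23) = -46*(√(16 + 16) - 948/23) = -46*(√32 - 948/23) = -46*(4*√2 - 948/23) = -46*(-948/23 + 4*√2) = 1896 - 184*√2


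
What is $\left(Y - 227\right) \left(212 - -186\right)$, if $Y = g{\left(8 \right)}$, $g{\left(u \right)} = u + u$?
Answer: $-83978$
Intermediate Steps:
$g{\left(u \right)} = 2 u$
$Y = 16$ ($Y = 2 \cdot 8 = 16$)
$\left(Y - 227\right) \left(212 - -186\right) = \left(16 - 227\right) \left(212 - -186\right) = - 211 \left(212 + 186\right) = \left(-211\right) 398 = -83978$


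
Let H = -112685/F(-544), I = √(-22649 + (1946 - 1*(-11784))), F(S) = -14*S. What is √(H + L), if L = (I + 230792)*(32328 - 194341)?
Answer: √(-33887888662091499 - 440499089856*I*√991)/952 ≈ 39.563 - 1.9337e+5*I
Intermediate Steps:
I = 3*I*√991 (I = √(-22649 + (1946 + 11784)) = √(-22649 + 13730) = √(-8919) = 3*I*√991 ≈ 94.44*I)
L = -37391304296 - 486039*I*√991 (L = (3*I*√991 + 230792)*(32328 - 194341) = (230792 + 3*I*√991)*(-162013) = -37391304296 - 486039*I*√991 ≈ -3.7391e+10 - 1.5301e+7*I)
H = -112685/7616 (H = -112685/((-14*(-544))) = -112685/7616 ≈ -14.796)
√(H + L) = √(-112685/7616 + (-37391304296 - 486039*I*√991)) = √(-284772173631021/7616 - 486039*I*√991)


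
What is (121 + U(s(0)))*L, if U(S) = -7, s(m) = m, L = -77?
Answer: -8778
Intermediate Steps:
(121 + U(s(0)))*L = (121 - 7)*(-77) = 114*(-77) = -8778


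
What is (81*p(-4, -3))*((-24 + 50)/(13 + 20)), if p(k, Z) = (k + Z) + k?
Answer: -702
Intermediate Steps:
p(k, Z) = Z + 2*k (p(k, Z) = (Z + k) + k = Z + 2*k)
(81*p(-4, -3))*((-24 + 50)/(13 + 20)) = (81*(-3 + 2*(-4)))*((-24 + 50)/(13 + 20)) = (81*(-3 - 8))*(26/33) = (81*(-11))*(26*(1/33)) = -891*26/33 = -702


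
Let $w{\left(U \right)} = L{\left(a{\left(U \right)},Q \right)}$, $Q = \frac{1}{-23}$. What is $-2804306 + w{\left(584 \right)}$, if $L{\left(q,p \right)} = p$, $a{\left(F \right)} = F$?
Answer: $- \frac{64499039}{23} \approx -2.8043 \cdot 10^{6}$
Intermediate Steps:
$Q = - \frac{1}{23} \approx -0.043478$
$w{\left(U \right)} = - \frac{1}{23}$
$-2804306 + w{\left(584 \right)} = -2804306 - \frac{1}{23} = - \frac{64499039}{23}$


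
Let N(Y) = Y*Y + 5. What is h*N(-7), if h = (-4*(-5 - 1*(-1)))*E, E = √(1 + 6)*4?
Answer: 3456*√7 ≈ 9143.7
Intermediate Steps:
E = 4*√7 (E = √7*4 = 4*√7 ≈ 10.583)
N(Y) = 5 + Y² (N(Y) = Y² + 5 = 5 + Y²)
h = 64*√7 (h = (-4*(-5 - 1*(-1)))*(4*√7) = (-4*(-5 + 1))*(4*√7) = (-4*(-4))*(4*√7) = 16*(4*√7) = 64*√7 ≈ 169.33)
h*N(-7) = (64*√7)*(5 + (-7)²) = (64*√7)*(5 + 49) = (64*√7)*54 = 3456*√7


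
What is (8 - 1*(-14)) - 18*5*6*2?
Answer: -1058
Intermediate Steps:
(8 - 1*(-14)) - 18*5*6*2 = (8 + 14) - 540*2 = 22 - 18*60 = 22 - 1080 = -1058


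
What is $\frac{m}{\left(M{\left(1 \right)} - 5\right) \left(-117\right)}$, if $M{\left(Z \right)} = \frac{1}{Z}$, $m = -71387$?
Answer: $- \frac{71387}{468} \approx -152.54$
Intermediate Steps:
$\frac{m}{\left(M{\left(1 \right)} - 5\right) \left(-117\right)} = - \frac{71387}{\left(1^{-1} - 5\right) \left(-117\right)} = - \frac{71387}{\left(1 - 5\right) \left(-117\right)} = - \frac{71387}{\left(-4\right) \left(-117\right)} = - \frac{71387}{468}$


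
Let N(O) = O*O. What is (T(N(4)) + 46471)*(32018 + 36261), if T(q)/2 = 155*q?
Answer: 3511657249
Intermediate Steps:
N(O) = O**2
T(q) = 310*q (T(q) = 2*(155*q) = 310*q)
(T(N(4)) + 46471)*(32018 + 36261) = (310*4**2 + 46471)*(32018 + 36261) = (310*16 + 46471)*68279 = (4960 + 46471)*68279 = 51431*68279 = 3511657249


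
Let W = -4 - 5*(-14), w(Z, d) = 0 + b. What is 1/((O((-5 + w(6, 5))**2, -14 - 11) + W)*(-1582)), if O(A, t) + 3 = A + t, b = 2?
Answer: -1/74354 ≈ -1.3449e-5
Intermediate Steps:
w(Z, d) = 2 (w(Z, d) = 0 + 2 = 2)
W = 66 (W = -4 + 70 = 66)
O(A, t) = -3 + A + t (O(A, t) = -3 + (A + t) = -3 + A + t)
1/((O((-5 + w(6, 5))**2, -14 - 11) + W)*(-1582)) = 1/(((-3 + (-5 + 2)**2 + (-14 - 11)) + 66)*(-1582)) = 1/(((-3 + (-3)**2 - 25) + 66)*(-1582)) = 1/(((-3 + 9 - 25) + 66)*(-1582)) = 1/((-19 + 66)*(-1582)) = 1/(47*(-1582)) = 1/(-74354) = -1/74354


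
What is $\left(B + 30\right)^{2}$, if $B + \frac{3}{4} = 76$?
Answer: $\frac{177241}{16} \approx 11078.0$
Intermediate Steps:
$B = \frac{301}{4}$ ($B = - \frac{3}{4} + 76 = \frac{301}{4} \approx 75.25$)
$\left(B + 30\right)^{2} = \left(\frac{301}{4} + 30\right)^{2} = \left(\frac{421}{4}\right)^{2} = \frac{177241}{16}$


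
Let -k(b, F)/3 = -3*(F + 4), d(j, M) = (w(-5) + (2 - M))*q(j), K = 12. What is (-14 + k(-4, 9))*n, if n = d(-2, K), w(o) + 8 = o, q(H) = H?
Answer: 4738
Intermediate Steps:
w(o) = -8 + o
d(j, M) = j*(-11 - M) (d(j, M) = ((-8 - 5) + (2 - M))*j = (-13 + (2 - M))*j = (-11 - M)*j = j*(-11 - M))
n = 46 (n = -1*(-2)*(11 + 12) = -1*(-2)*23 = 46)
k(b, F) = 36 + 9*F (k(b, F) = -(-9)*(F + 4) = -(-9)*(4 + F) = -3*(-12 - 3*F) = 36 + 9*F)
(-14 + k(-4, 9))*n = (-14 + (36 + 9*9))*46 = (-14 + (36 + 81))*46 = (-14 + 117)*46 = 103*46 = 4738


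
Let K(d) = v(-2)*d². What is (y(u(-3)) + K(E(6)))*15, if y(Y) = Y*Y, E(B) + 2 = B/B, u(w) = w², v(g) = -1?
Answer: 1200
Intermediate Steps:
E(B) = -1 (E(B) = -2 + B/B = -2 + 1 = -1)
K(d) = -d²
y(Y) = Y²
(y(u(-3)) + K(E(6)))*15 = (((-3)²)² - 1*(-1)²)*15 = (9² - 1*1)*15 = (81 - 1)*15 = 80*15 = 1200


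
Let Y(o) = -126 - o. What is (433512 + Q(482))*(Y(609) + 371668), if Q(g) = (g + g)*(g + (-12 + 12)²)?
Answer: 333157183280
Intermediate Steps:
Q(g) = 2*g² (Q(g) = (2*g)*(g + 0²) = (2*g)*(g + 0) = (2*g)*g = 2*g²)
(433512 + Q(482))*(Y(609) + 371668) = (433512 + 2*482²)*((-126 - 1*609) + 371668) = (433512 + 2*232324)*((-126 - 609) + 371668) = (433512 + 464648)*(-735 + 371668) = 898160*370933 = 333157183280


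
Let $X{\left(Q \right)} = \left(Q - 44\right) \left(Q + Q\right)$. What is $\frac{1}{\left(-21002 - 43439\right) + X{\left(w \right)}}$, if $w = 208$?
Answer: $\frac{1}{3783} \approx 0.00026434$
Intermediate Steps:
$X{\left(Q \right)} = 2 Q \left(-44 + Q\right)$ ($X{\left(Q \right)} = \left(-44 + Q\right) 2 Q = 2 Q \left(-44 + Q\right)$)
$\frac{1}{\left(-21002 - 43439\right) + X{\left(w \right)}} = \frac{1}{\left(-21002 - 43439\right) + 2 \cdot 208 \left(-44 + 208\right)} = \frac{1}{\left(-21002 - 43439\right) + 2 \cdot 208 \cdot 164} = \frac{1}{-64441 + 68224} = \frac{1}{3783}$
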